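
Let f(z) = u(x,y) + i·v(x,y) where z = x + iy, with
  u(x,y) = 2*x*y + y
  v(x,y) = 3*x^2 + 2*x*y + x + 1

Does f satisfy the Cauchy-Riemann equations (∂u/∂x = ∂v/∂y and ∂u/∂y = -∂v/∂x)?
∂u/∂x = 2*y
∂v/∂y = 2*x
∂u/∂y = 2*x + 1
∂v/∂x = 6*x + 2*y + 1
∂u/∂x ≠ ∂v/∂y and ∂u/∂y ≠ -∂v/∂x; the Cauchy-Riemann equations are not satisfied, so f is not analytic.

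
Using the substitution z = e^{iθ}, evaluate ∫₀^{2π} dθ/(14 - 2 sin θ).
Call the integral J. The integrand is 2π-periodic and we integrate over a full period, so shifting θ does not change the value (θ → θ + π/2 turns sin θ into cos θ; θ → θ + π flips the sign of the trig term). Hence
  J = ∫₀^{2π} dθ/(14 + 2 cos θ).
Put z = e^{iθ}: then cos θ = (z + 1/z)/2, dθ = dz/(iz), and z runs once counterclockwise around |z| = 1:
  J = ∮_{|z|=1} 1/(14 + 2*(z + 1/z)/2) · dz/(iz) = (2/i) ∮_{|z|=1} dz/(2*z^2 + 28*z + 2).
The roots of 2*z^2 + 28*z + 2 are z = (-14 ± sqrt(14^2 - 2^2))/2, with sqrt(192) = 8*sqrt(3); their product is 1, so only z₊ = -7 + 4*sqrt(3) lies inside the unit circle (z₋ = -7 - 4*sqrt(3) lies outside).
z₊ is a simple zero of q(z) = 2*z^2 + 28*z + 2, so Res(1/q, z₊) = 1/q'(z₊) with q'(z) = 4*z + 28; and q'(z₊) = 2*(z₊ - z₋) = 16*sqrt(3).
Therefore J = (2/i) · 2πi · 1/(16*sqrt(3)) = 2*pi/(8*sqrt(3)) = sqrt(3)*pi/12

Final answer: sqrt(3)*pi/12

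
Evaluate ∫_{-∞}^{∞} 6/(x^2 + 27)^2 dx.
Let f(z) = 6/(z^2 + 27)^2. The denominator has no real zeros and deg Q - deg P = 4 ≥ 2, so the integral of f over the upper semicircle |z| = R tends to 0 as R → ∞. Closing the contour in the upper half-plane,
  ∫_{-∞}^{∞} f(x) dx = 2πi · Σ Res(f, z_k)  over the poles with Im z_k > 0.

Zeros of the denominator: z^2 + 27 = 0 gives z = ±3*sqrt(3)*I.
Upper half-plane: z = 3*sqrt(3)*I (a pole of order 2).

Write f(z) = g(z)/(z - 3*sqrt(3)*I)^2 with g(z) = 6/(z + 3*sqrt(3)*I)^2. For a double pole, Res(f, z₀) = g'(z₀):
  g'(z) = -12/(z + 3*sqrt(3)*I)^3
  Res(f, 3*sqrt(3)*I) = g'(3*sqrt(3)*I) = -sqrt(3)*I/162

∫_{-∞}^{∞} f(x) dx = 2πi · (-sqrt(3)*I/162) = sqrt(3)*pi/81

Final answer: sqrt(3)*pi/81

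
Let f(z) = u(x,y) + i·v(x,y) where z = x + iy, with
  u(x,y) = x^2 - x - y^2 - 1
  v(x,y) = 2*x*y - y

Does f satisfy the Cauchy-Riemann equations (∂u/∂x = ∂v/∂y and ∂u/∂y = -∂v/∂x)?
∂u/∂x = 2*x - 1
∂v/∂y = 2*x - 1
∂u/∂y = -2*y
∂v/∂x = 2*y
∂u/∂x = ∂v/∂y and ∂u/∂y = -∂v/∂x hold identically; f is analytic.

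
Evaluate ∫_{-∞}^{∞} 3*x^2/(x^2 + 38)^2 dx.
Let f(z) = 3*z^2/(z^2 + 38)^2. The denominator has no real zeros and deg Q - deg P = 2 ≥ 2, so the integral of f over the upper semicircle |z| = R tends to 0 as R → ∞. Closing the contour in the upper half-plane,
  ∫_{-∞}^{∞} f(x) dx = 2πi · Σ Res(f, z_k)  over the poles with Im z_k > 0.

Zeros of the denominator: z^2 + 38 = 0 gives z = ±sqrt(38)*I.
Upper half-plane: z = sqrt(38)*I (a pole of order 2).

Write f(z) = g(z)/(z - sqrt(38)*I)^2 with g(z) = 3*z^2/(z + sqrt(38)*I)^2. For a double pole, Res(f, z₀) = g'(z₀):
  g'(z) = 6*sqrt(38)*I*z/(z + sqrt(38)*I)^3
  Res(f, sqrt(38)*I) = g'(sqrt(38)*I) = -3*sqrt(38)*I/152

∫_{-∞}^{∞} f(x) dx = 2πi · (-3*sqrt(38)*I/152) = 3*sqrt(38)*pi/76

Final answer: 3*sqrt(38)*pi/76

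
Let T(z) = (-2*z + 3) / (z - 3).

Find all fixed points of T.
{1/2 - sqrt(13)/2, 1/2 + sqrt(13)/2}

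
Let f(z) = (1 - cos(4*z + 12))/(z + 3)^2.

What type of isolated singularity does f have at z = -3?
removable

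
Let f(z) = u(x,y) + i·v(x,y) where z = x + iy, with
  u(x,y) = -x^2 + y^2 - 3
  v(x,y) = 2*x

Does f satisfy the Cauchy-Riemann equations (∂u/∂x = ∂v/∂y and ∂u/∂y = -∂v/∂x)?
∂u/∂x = -2*x
∂v/∂y = 0
∂u/∂y = 2*y
∂v/∂x = 2
∂u/∂x ≠ ∂v/∂y and ∂u/∂y ≠ -∂v/∂x; the Cauchy-Riemann equations are not satisfied, so f is not analytic.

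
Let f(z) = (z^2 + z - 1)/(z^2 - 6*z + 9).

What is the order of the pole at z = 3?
Factor the denominator:
  z^2 - 6*z + 9 = (z - 3)^2

The numerator P(z) = z^2 + z - 1 has P(3) = 11 ≠ 0, so no factor of (z - 3) cancels.
Near z = 3 we can therefore write f(z) = g(z)/(z - 3)^2 with g analytic at 3 and g(3) ≠ 0 (g is just the numerator).

Hence z = 3 is a pole of order 2.

Final answer: 2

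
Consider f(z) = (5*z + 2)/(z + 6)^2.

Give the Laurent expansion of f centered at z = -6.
-28/(z + 6)^2 + 5/(z + 6)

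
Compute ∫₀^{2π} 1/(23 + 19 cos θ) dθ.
sqrt(42)*pi/42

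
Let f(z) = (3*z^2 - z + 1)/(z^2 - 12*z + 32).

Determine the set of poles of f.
{4, 8}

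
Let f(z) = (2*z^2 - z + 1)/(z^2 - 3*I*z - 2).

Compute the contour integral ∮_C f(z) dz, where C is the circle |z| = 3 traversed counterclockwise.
By the residue theorem, ∮_C f(z) dz = 2πi · (sum of the residues of f at the poles inside |z| = 3).

The denominator factors as (z - 2*I)*(z - I), so the singularities of f are simple poles at z = 2*I, z = I.
  |2*I|² = 4 < 9 = 3², so this pole is inside the contour.
  |I|² = 1 < 9 = 3², so this pole is inside the contour.

With P(z) = 2*z^2 - z + 1 and Q(z) = z^2 - 3*I*z - 2, each pole is simple, so Res(f, z₀) = P(z₀)/Q'(z₀) with Q'(z) = 2*z - 3*I.
  Res(f, 2*I) = P(2*I)/Q'(2*I) = (-7 - 2*I)/(I) = -2 + 7*I
  Res(f, I) = P(I)/Q'(I) = (-1 - I)/(-I) = 1 - I

Sum of residues inside C: -1 + 6*I
∮_C f(z) dz = 2πi · (-1 + 6*I) = pi*(-12 - 2*I)

Final answer: pi*(-12 - 2*I)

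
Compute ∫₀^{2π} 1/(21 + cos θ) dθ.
Let J = ∫₀^{2π} dθ/(21 + cos θ).
Put z = e^{iθ}: then cos θ = (z + 1/z)/2, dθ = dz/(iz), and z runs once counterclockwise around |z| = 1:
  J = ∮_{|z|=1} 1/(21 + (z + 1/z)/2) · dz/(iz) = (2/i) ∮_{|z|=1} dz/(z^2 + 42*z + 1).
The roots of z^2 + 42*z + 1 are z = (-21 ± sqrt(21^2 - 1^2)), with sqrt(440) = 2*sqrt(110); their product is 1, so only z₊ = -21 + 2*sqrt(110) lies inside the unit circle (z₋ = -21 - 2*sqrt(110) lies outside).
z₊ is a simple zero of q(z) = z^2 + 42*z + 1, so Res(1/q, z₊) = 1/q'(z₊) with q'(z) = 2*z + 42; and q'(z₊) = (z₊ - z₋) = 4*sqrt(110).
Therefore J = (2/i) · 2πi · 1/(4*sqrt(110)) = 2*pi/(2*sqrt(110)) = sqrt(110)*pi/110

Final answer: sqrt(110)*pi/110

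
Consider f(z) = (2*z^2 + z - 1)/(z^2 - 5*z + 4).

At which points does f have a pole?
The singularities of f are the zeros of the denominator. Factoring,
  z^2 - 5*z + 4 = (z - 1)*(z - 4)
so the candidates are z = 1, z = 4.

Check the numerator P(z) = 2*z^2 + z - 1 at each one:
  P(1) = 2 ≠ 0, so z = 1 is a (simple) pole.
  P(4) = 35 ≠ 0, so z = 4 is a (simple) pole.

Poles of f: {1, 4}

Final answer: {1, 4}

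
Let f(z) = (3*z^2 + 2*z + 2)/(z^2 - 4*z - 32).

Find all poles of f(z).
The singularities of f are the zeros of the denominator. Factoring,
  z^2 - 4*z - 32 = (z + 4)*(z - 8)
so the candidates are z = -4, z = 8.

Check the numerator P(z) = 3*z^2 + 2*z + 2 at each one:
  P(-4) = 42 ≠ 0, so z = -4 is a (simple) pole.
  P(8) = 210 ≠ 0, so z = 8 is a (simple) pole.

Poles of f: {-4, 8}

Final answer: {-4, 8}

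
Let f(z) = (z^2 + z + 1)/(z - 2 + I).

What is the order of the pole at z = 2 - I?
Factor the denominator:
  z - 2 + I = (z - 2 + I)

The numerator P(z) = z^2 + z + 1 has P(2 - I) = 6 - 5*I ≠ 0, so no factor of (z - 2 + I) cancels.
Near z = 2 - I we can therefore write f(z) = g(z)/(z - 2 + I) with g analytic at 2 - I and g(2 - I) ≠ 0 (g is just the numerator).

Hence z = 2 - I is a pole of order 1.

Final answer: 1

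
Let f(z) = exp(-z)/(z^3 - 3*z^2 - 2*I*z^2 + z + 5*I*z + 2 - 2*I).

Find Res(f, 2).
Write f(z) = P(z)/Q(z) with P(z) = exp(-z) and Q(z) = z^3 - 3*z^2 - 2*I*z^2 + z + 5*I*z + 2 - 2*I.
The denominator factors as Q(z) = (z - 1 - I)*(z - 2)*(z - I), so z = 2 is a simple zero of Q and P is analytic there; z = 2 is therefore a simple pole and
  Res(f, z₀) = P(z₀)/Q'(z₀).

Q'(z) = 3*z^2 - 6*z - 4*I*z + 1 + 5*I, so Q'(2) = 1 - 3*I.
P(2) = exp(-2).

Res(f, 2) = (exp(-2))/(1 - 3*I) = (1/10 + 3*I/10)*exp(-2)

Final answer: (1/10 + 3*I/10)*exp(-2)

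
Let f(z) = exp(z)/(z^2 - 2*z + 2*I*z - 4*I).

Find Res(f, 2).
(1/4 - I/4)*exp(2)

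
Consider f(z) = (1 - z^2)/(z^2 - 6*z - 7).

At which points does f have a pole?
The singularities of f are the zeros of the denominator. Factoring,
  z^2 - 6*z - 7 = (z - 7)*(z + 1)
so the candidates are z = 7, z = -1.

Check the numerator P(z) = 1 - z^2 at each one:
  P(7) = -48 ≠ 0, so z = 7 is a (simple) pole.
  P(-1) = 0, so the factor (z + 1) cancels and z = -1 is only a removable singularity, not a pole.

Poles of f: {7}

Final answer: {7}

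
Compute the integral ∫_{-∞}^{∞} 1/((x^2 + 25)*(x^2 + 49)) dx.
Let f(z) = 1/((z^2 + 25)*(z^2 + 49)). The denominator has no real zeros and deg Q - deg P = 4 ≥ 2, so the integral of f over the upper semicircle |z| = R tends to 0 as R → ∞. Closing the contour in the upper half-plane,
  ∫_{-∞}^{∞} f(x) dx = 2πi · Σ Res(f, z_k)  over the poles with Im z_k > 0.

Zeros of the denominator: z^2 + 25 = 0 gives z = ±5*I; z^2 + 49 = 0 gives z = ±7*I.
Upper half-plane: z = 5*I, z = 7*I (simple).

Each pole is a simple zero of Q(z) = z^4 + 74*z^2 + 1225, so Res(f, z₀) = P(z₀)/Q'(z₀) with P(z) = 1, Q'(z) = 4*z^3 + 148*z:
  Res(f, 5*I) = (1)/(240*I) = -I/240
  Res(f, 7*I) = (1)/(-336*I) = I/336

Sum of residues: -I/840
∫_{-∞}^{∞} f(x) dx = 2πi · (-I/840) = pi/420

Final answer: pi/420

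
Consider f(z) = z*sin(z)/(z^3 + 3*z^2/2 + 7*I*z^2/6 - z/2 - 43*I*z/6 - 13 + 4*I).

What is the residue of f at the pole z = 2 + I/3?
Write f(z) = P(z)/Q(z) with P(z) = z*sin(z) and Q(z) = z^3 + 3*z^2/2 + 7*I*z^2/6 - z/2 - 43*I*z/6 - 13 + 4*I.
The denominator factors as Q(z) = (z + 1/2 - 3*I/2)*(z + 3 + 3*I)*(z - 2 - I/3), so z = 2 + I/3 is a simple zero of Q and P is analytic there; z = 2 + I/3 is therefore a simple pole and
  Res(f, z₀) = P(z₀)/Q'(z₀).

Q'(z) = 3*z^2 + 3*z + 7*I*z/3 - 1/2 - 43*I/6, so Q'(2 + I/3) = 295/18 + 5*I/2.
P(2 + I/3) = (2 + I/3)*sin(2 + I/3).

Res(f, 2 + I/3) = ((2 + I/3)*sin(2 + I/3))/(295/18 + 5*I/2) = (1089/8905 + 3*I/1781)*sin(2 + I/3)

Final answer: (1089/8905 + 3*I/1781)*sin(2 + I/3)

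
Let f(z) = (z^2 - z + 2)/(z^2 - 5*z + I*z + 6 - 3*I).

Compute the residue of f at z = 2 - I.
3*I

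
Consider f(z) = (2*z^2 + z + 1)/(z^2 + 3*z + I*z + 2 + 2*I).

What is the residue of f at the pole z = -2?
-7/2 - 7*I/2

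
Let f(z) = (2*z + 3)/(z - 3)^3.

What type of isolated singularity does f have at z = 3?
Write f(z) = g(z)/(z - 3)^3 with g(z) = 2*z + 3.
g is entire and g(3) = 9 ≠ 0, so no factor of (z - 3) cancels: the Laurent expansion of f about z = 3 starts at the power -3, i.e. lim_{z→z₀} (z - z₀)^3 f(z) = 9 is finite and nonzero.
So z = 3 is a pole of order 3.

Final answer: pole of order 3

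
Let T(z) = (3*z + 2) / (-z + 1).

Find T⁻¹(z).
Set w = T(z) = (3*z + 2) / (-z + 1) and solve for z:
  w*(-z + 1) = 3*z + 2
  w + z*(-w - 3) - 2 = 0
  z*(-w - 3) = 2 - w
  z = (w - 2)/(w + 3)
Renaming the variable, T⁻¹(z) = (z - 2)/(z + 3).
(Check: ad - bc = 5 ≠ 0, so T is invertible.)

Final answer: (z - 2)/(z + 3)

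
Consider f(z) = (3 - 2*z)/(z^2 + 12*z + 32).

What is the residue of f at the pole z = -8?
Write f(z) = P(z)/Q(z) with P(z) = 3 - 2*z and Q(z) = z^2 + 12*z + 32.
The denominator factors as Q(z) = (z + 4)*(z + 8), so z = -8 is a simple zero of Q and P is analytic there; z = -8 is therefore a simple pole and
  Res(f, z₀) = P(z₀)/Q'(z₀).

Q'(z) = 2*z + 12, so Q'(-8) = -4.
P(-8) = 19.

Res(f, -8) = (19)/(-4) = -19/4

Final answer: -19/4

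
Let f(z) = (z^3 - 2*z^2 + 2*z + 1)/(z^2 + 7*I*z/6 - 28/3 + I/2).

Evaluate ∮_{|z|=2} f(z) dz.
By the residue theorem, ∮_C f(z) dz = 2πi · (sum of the residues of f at the poles inside |z| = 2).

The denominator factors as (z + 3 + I/2)*(z - 3 + 2*I/3), so the singularities of f are simple poles at z = -3 - I/2, z = 3 - 2*I/3.
  |-3 - I/2|² = 37/4 > 4 = 2², so this pole is outside the contour.
  |3 - 2*I/3|² = 85/9 > 4 = 2², so this pole is outside the contour.

No pole lies inside the contour, so f is analytic on and inside C and the integral is 0 (Cauchy's theorem).

Final answer: 0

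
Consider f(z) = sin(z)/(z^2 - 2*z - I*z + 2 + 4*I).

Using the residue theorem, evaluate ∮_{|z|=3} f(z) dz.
By the residue theorem, ∮_C f(z) dz = 2πi · (sum of the residues of f at the poles inside |z| = 3).

The denominator factors as (z - 2 + I)*(z - 2*I), so the singularities of f are simple poles at z = 2 - I, z = 2*I.
  |2 - I|² = 5 < 9 = 3², so this pole is inside the contour.
  |2*I|² = 4 < 9 = 3², so this pole is inside the contour.

With P(z) = sin(z) and Q(z) = z^2 - 2*z - I*z + 2 + 4*I, each pole is simple, so Res(f, z₀) = P(z₀)/Q'(z₀) with Q'(z) = 2*z - 2 - I.
  Res(f, 2 - I) = P(2 - I)/Q'(2 - I) = (sin(2 - I))/(2 - 3*I) = (2/13 + 3*I/13)*sin(2 - I)
  Res(f, 2*I) = P(2*I)/Q'(2*I) = (I*sinh(2))/(-2 + 3*I) = (3/13 - 2*I/13)*sinh(2)

Sum of residues inside C: (3/13 - 2*I/13)*sinh(2) + (2/13 + 3*I/13)*sin(2 - I)
∮_C f(z) dz = 2πi · ((3/13 - 2*I/13)*sinh(2) + (2/13 + 3*I/13)*sin(2 - I)) = pi*(-6/13 + 4*I/13)*sin(2 - I) + pi*(4/13 + 6*I/13)*sinh(2)

Final answer: pi*(-6/13 + 4*I/13)*sin(2 - I) + pi*(4/13 + 6*I/13)*sinh(2)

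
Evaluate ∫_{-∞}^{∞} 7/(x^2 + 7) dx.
Let f(z) = 7/(z^2 + 7). The denominator has no real zeros and deg Q - deg P = 2 ≥ 2, so the integral of f over the upper semicircle |z| = R tends to 0 as R → ∞. Closing the contour in the upper half-plane,
  ∫_{-∞}^{∞} f(x) dx = 2πi · Σ Res(f, z_k)  over the poles with Im z_k > 0.

Zeros of the denominator: z^2 + 7 = 0 gives z = ±sqrt(7)*I.
Upper half-plane: z = sqrt(7)*I (simple).

Each pole is a simple zero of Q(z) = z^2 + 7, so Res(f, z₀) = P(z₀)/Q'(z₀) with P(z) = 7, Q'(z) = 2*z:
  Res(f, sqrt(7)*I) = (7)/(2*sqrt(7)*I) = -sqrt(7)*I/2

∫_{-∞}^{∞} f(x) dx = 2πi · (-sqrt(7)*I/2) = sqrt(7)*pi

Final answer: sqrt(7)*pi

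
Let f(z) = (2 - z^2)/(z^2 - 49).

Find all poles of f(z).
The singularities of f are the zeros of the denominator. Factoring,
  z^2 - 49 = (z - 7)*(z + 7)
so the candidates are z = 7, z = -7.

Check the numerator P(z) = 2 - z^2 at each one:
  P(7) = -47 ≠ 0, so z = 7 is a (simple) pole.
  P(-7) = -47 ≠ 0, so z = -7 is a (simple) pole.

Poles of f: {-7, 7}

Final answer: {-7, 7}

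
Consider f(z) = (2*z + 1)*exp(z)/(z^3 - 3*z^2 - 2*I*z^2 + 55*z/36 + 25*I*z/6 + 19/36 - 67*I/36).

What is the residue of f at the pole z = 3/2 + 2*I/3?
(432/65 + 24*I/65)*exp(3/2 + 2*I/3)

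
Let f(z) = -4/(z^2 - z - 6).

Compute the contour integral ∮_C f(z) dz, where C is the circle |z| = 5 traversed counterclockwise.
By the residue theorem, ∮_C f(z) dz = 2πi · (sum of the residues of f at the poles inside |z| = 5).

The denominator factors as (z + 2)*(z - 3), so the singularities of f are simple poles at z = -2, z = 3.
  |-2|² = 4 < 25 = 5², so this pole is inside the contour.
  |3|² = 9 < 25 = 5², so this pole is inside the contour.

With P(z) = -4 and Q(z) = z^2 - z - 6, each pole is simple, so Res(f, z₀) = P(z₀)/Q'(z₀) with Q'(z) = 2*z - 1.
  Res(f, -2) = P(-2)/Q'(-2) = (-4)/(-5) = 4/5
  Res(f, 3) = P(3)/Q'(3) = (-4)/(5) = -4/5

Sum of residues inside C: 0
∮_C f(z) dz = 2πi · (0) = 0

Final answer: 0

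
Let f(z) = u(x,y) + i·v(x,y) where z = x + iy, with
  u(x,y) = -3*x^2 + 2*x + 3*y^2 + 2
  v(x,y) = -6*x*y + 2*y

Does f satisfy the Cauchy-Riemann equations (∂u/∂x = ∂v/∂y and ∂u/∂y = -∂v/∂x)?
∂u/∂x = 2 - 6*x
∂v/∂y = 2 - 6*x
∂u/∂y = 6*y
∂v/∂x = -6*y
∂u/∂x = ∂v/∂y and ∂u/∂y = -∂v/∂x hold identically; f is analytic.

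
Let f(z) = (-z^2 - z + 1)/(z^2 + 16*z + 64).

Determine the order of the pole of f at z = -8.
2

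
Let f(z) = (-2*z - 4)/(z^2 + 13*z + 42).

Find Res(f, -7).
Write f(z) = P(z)/Q(z) with P(z) = -2*z - 4 and Q(z) = z^2 + 13*z + 42.
The denominator factors as Q(z) = (z + 7)*(z + 6), so z = -7 is a simple zero of Q and P is analytic there; z = -7 is therefore a simple pole and
  Res(f, z₀) = P(z₀)/Q'(z₀).

Q'(z) = 2*z + 13, so Q'(-7) = -1.
P(-7) = 10.

Res(f, -7) = (10)/(-1) = -10

Final answer: -10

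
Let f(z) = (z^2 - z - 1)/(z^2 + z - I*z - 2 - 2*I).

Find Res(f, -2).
Write f(z) = P(z)/Q(z) with P(z) = z^2 - z - 1 and Q(z) = z^2 + z - I*z - 2 - 2*I.
The denominator factors as Q(z) = (z - 1 - I)*(z + 2), so z = -2 is a simple zero of Q and P is analytic there; z = -2 is therefore a simple pole and
  Res(f, z₀) = P(z₀)/Q'(z₀).

Q'(z) = 2*z + 1 - I, so Q'(-2) = -3 - I.
P(-2) = 5.

Res(f, -2) = (5)/(-3 - I) = -3/2 + I/2

Final answer: -3/2 + I/2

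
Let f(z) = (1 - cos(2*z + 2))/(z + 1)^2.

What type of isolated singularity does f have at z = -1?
removable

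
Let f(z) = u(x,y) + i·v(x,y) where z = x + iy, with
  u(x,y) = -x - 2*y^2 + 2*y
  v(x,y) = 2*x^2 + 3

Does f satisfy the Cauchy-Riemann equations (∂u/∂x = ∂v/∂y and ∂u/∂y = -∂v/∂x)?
∂u/∂x = -1
∂v/∂y = 0
∂u/∂y = 2 - 4*y
∂v/∂x = 4*x
∂u/∂x ≠ ∂v/∂y and ∂u/∂y ≠ -∂v/∂x; the Cauchy-Riemann equations are not satisfied, so f is not analytic.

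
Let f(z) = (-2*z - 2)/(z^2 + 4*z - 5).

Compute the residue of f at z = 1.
-2/3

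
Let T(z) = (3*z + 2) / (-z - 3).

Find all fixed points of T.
T(z) = z means 3*z + 2 = z*(-z - 3), i.e.
  -z^2 - 6*z - 2 = 0.
Discriminant: (-6)^2 - 4*(-1)*(-2) = 28, so the roots are real.
  z = (6 ± sqrt(28))/(2*(-1))
Fixed points: {-3 - sqrt(7), -3 + sqrt(7)}

Final answer: {-3 - sqrt(7), -3 + sqrt(7)}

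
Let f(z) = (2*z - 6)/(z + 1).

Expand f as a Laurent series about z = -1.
Put w = z - (-1), i.e. z = w - 1. The denominator is w, so it suffices to rewrite the numerator in powers of w.

P(z) = 2*z - 6
P(w - 1) = -8 + 2*w

Dividing each term by w:
  f = -8/w + 2

Substituting back w = z + 1:
  f(z) = -8/(z + 1) + 2

The series is finite because the numerator is a polynomial; the negative powers form the principal part, and the coefficient of 1/(z + 1) gives Res(f, -1) = -8.

Final answer: -8/(z + 1) + 2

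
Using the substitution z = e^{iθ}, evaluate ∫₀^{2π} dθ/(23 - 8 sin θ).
Call the integral J. The integrand is 2π-periodic and we integrate over a full period, so shifting θ does not change the value (θ → θ + π/2 turns sin θ into cos θ; θ → θ + π flips the sign of the trig term). Hence
  J = ∫₀^{2π} dθ/(23 + 8 cos θ).
Put z = e^{iθ}: then cos θ = (z + 1/z)/2, dθ = dz/(iz), and z runs once counterclockwise around |z| = 1:
  J = ∮_{|z|=1} 1/(23 + 8*(z + 1/z)/2) · dz/(iz) = (2/i) ∮_{|z|=1} dz/(8*z^2 + 46*z + 8).
The roots of 8*z^2 + 46*z + 8 are z = (-23 ± sqrt(23^2 - 8^2))/8, with sqrt(465) = sqrt(465); their product is 1, so only z₊ = -23/8 + sqrt(465)/8 lies inside the unit circle (z₋ = -23/8 - sqrt(465)/8 lies outside).
z₊ is a simple zero of q(z) = 8*z^2 + 46*z + 8, so Res(1/q, z₊) = 1/q'(z₊) with q'(z) = 16*z + 46; and q'(z₊) = 8*(z₊ - z₋) = 2*sqrt(465).
Therefore J = (2/i) · 2πi · 1/(2*sqrt(465)) = 2*pi/(sqrt(465)) = 2*sqrt(465)*pi/465

Final answer: 2*sqrt(465)*pi/465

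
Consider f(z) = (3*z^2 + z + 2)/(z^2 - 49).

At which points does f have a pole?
The singularities of f are the zeros of the denominator. Factoring,
  z^2 - 49 = (z - 7)*(z + 7)
so the candidates are z = 7, z = -7.

Check the numerator P(z) = 3*z^2 + z + 2 at each one:
  P(7) = 156 ≠ 0, so z = 7 is a (simple) pole.
  P(-7) = 142 ≠ 0, so z = -7 is a (simple) pole.

Poles of f: {-7, 7}

Final answer: {-7, 7}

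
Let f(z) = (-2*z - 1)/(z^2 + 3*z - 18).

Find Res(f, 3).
Write f(z) = P(z)/Q(z) with P(z) = -2*z - 1 and Q(z) = z^2 + 3*z - 18.
The denominator factors as Q(z) = (z - 3)*(z + 6), so z = 3 is a simple zero of Q and P is analytic there; z = 3 is therefore a simple pole and
  Res(f, z₀) = P(z₀)/Q'(z₀).

Q'(z) = 2*z + 3, so Q'(3) = 9.
P(3) = -7.

Res(f, 3) = (-7)/(9) = -7/9

Final answer: -7/9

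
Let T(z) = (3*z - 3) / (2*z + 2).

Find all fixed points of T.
T(z) = z means 3*z - 3 = z*(2*z + 2), i.e.
  2*z^2 - z + 3 = 0.
Discriminant: (-1)^2 - 4*(2)*(3) = -23, so the roots are complex conjugates.
  z = (1 ± I*sqrt(23))/(2*(2))
Fixed points: {1/4 - sqrt(23)*I/4, 1/4 + sqrt(23)*I/4}

Final answer: {1/4 - sqrt(23)*I/4, 1/4 + sqrt(23)*I/4}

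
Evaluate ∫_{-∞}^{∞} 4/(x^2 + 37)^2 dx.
2*sqrt(37)*pi/1369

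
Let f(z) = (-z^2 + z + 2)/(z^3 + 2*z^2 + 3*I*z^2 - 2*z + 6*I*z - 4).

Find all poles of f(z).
The singularities of f are the zeros of the denominator. Factoring,
  z^3 + 2*z^2 + 3*I*z^2 - 2*z + 6*I*z - 4 = (z + 2)*(z + I)*(z + 2*I)
so the candidates are z = -2, z = -I, z = -2*I.

Check the numerator P(z) = -z^2 + z + 2 at each one:
  P(-2) = -4 ≠ 0, so z = -2 is a (simple) pole.
  P(-I) = 3 - I ≠ 0, so z = -I is a (simple) pole.
  P(-2*I) = 6 - 2*I ≠ 0, so z = -2*I is a (simple) pole.

Poles of f: {-2, -2*I, -I}

Final answer: {-2, -2*I, -I}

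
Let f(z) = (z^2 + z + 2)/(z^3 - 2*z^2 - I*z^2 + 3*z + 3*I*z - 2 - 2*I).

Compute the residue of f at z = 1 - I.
-3/5 + 6*I/5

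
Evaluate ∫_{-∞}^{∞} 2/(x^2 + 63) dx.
Let f(z) = 2/(z^2 + 63). The denominator has no real zeros and deg Q - deg P = 2 ≥ 2, so the integral of f over the upper semicircle |z| = R tends to 0 as R → ∞. Closing the contour in the upper half-plane,
  ∫_{-∞}^{∞} f(x) dx = 2πi · Σ Res(f, z_k)  over the poles with Im z_k > 0.

Zeros of the denominator: z^2 + 63 = 0 gives z = ±3*sqrt(7)*I.
Upper half-plane: z = 3*sqrt(7)*I (simple).

Each pole is a simple zero of Q(z) = z^2 + 63, so Res(f, z₀) = P(z₀)/Q'(z₀) with P(z) = 2, Q'(z) = 2*z:
  Res(f, 3*sqrt(7)*I) = (2)/(6*sqrt(7)*I) = -sqrt(7)*I/21

∫_{-∞}^{∞} f(x) dx = 2πi · (-sqrt(7)*I/21) = 2*sqrt(7)*pi/21

Final answer: 2*sqrt(7)*pi/21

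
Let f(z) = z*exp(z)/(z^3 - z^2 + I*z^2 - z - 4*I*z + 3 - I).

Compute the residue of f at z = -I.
Write f(z) = P(z)/Q(z) with P(z) = z*exp(z) and Q(z) = z^3 - z^2 + I*z^2 - z - 4*I*z + 3 - I.
The denominator factors as Q(z) = (z + I)*(z + 1 + I)*(z - 2 - I), so z = -I is a simple zero of Q and P is analytic there; z = -I is therefore a simple pole and
  Res(f, z₀) = P(z₀)/Q'(z₀).

Q'(z) = 3*z^2 - 2*z + 2*I*z - 1 - 4*I, so Q'(-I) = -2 - 2*I.
P(-I) = -I*exp(-I).

Res(f, -I) = (-I*exp(-I))/(-2 - 2*I) = (1/4 + I/4)*exp(-I)

Final answer: (1/4 + I/4)*exp(-I)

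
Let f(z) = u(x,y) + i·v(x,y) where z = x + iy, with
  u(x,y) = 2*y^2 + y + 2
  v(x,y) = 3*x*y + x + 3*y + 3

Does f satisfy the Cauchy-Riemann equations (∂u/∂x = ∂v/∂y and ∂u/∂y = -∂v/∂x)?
∂u/∂x = 0
∂v/∂y = 3*x + 3
∂u/∂y = 4*y + 1
∂v/∂x = 3*y + 1
∂u/∂x ≠ ∂v/∂y and ∂u/∂y ≠ -∂v/∂x; the Cauchy-Riemann equations are not satisfied, so f is not analytic.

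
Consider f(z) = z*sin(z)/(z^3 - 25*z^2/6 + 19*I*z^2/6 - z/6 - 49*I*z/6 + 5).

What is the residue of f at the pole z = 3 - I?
Write f(z) = P(z)/Q(z) with P(z) = z*sin(z) and Q(z) = z^3 - 25*z^2/6 + 19*I*z^2/6 - z/6 - 49*I*z/6 + 5.
The denominator factors as Q(z) = (z - 3/2 + 3*I/2)*(z - 3 + I)*(z + 1/3 + 2*I/3), so z = 3 - I is a simple zero of Q and P is analytic there; z = 3 - I is therefore a simple pole and
  Res(f, z₀) = P(z₀)/Q'(z₀).

Q'(z) = 3*z^2 - 25*z/3 + 19*I*z/3 - 1/6 - 49*I/6, so Q'(3 - I) = 31/6 + 7*I/6.
P(3 - I) = (3 - I)*sin(3 - I).

Res(f, 3 - I) = ((3 - I)*sin(3 - I))/(31/6 + 7*I/6) = (258/505 - 156*I/505)*sin(3 - I)

Final answer: (258/505 - 156*I/505)*sin(3 - I)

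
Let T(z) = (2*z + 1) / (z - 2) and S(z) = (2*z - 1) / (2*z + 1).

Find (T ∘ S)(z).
(T ∘ S)(z) = T(S(z)) = ((2)*S(z) + (1))/((1)*S(z) + (-2)). Multiply numerator and denominator by 2*z + 1:
  numerator:   (2)*(2*z - 1) + (1)*(2*z + 1) = 6*z - 1
  denominator: (1)*(2*z - 1) + (-2)*(2*z + 1) = -2*z - 3
(T ∘ S)(z) = (6*z - 1)/(-2*z - 3) = (-6*z + 1)/(2*z + 3)

Final answer: (-6*z + 1)/(2*z + 3)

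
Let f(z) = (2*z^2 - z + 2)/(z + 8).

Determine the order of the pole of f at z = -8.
Factor the denominator:
  z + 8 = (z + 8)

The numerator P(z) = 2*z^2 - z + 2 has P(-8) = 138 ≠ 0, so no factor of (z + 8) cancels.
Near z = -8 we can therefore write f(z) = g(z)/(z + 8) with g analytic at -8 and g(-8) ≠ 0 (g is just the numerator).

Hence z = -8 is a pole of order 1.

Final answer: 1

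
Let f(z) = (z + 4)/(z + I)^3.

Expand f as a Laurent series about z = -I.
(4 - I)/(z + I)^3 + 1/(z + I)^2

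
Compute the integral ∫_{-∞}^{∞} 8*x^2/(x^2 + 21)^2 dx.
Let f(z) = 8*z^2/(z^2 + 21)^2. The denominator has no real zeros and deg Q - deg P = 2 ≥ 2, so the integral of f over the upper semicircle |z| = R tends to 0 as R → ∞. Closing the contour in the upper half-plane,
  ∫_{-∞}^{∞} f(x) dx = 2πi · Σ Res(f, z_k)  over the poles with Im z_k > 0.

Zeros of the denominator: z^2 + 21 = 0 gives z = ±sqrt(21)*I.
Upper half-plane: z = sqrt(21)*I (a pole of order 2).

Write f(z) = g(z)/(z - sqrt(21)*I)^2 with g(z) = 8*z^2/(z + sqrt(21)*I)^2. For a double pole, Res(f, z₀) = g'(z₀):
  g'(z) = 16*sqrt(21)*I*z/(z + sqrt(21)*I)^3
  Res(f, sqrt(21)*I) = g'(sqrt(21)*I) = -2*sqrt(21)*I/21

∫_{-∞}^{∞} f(x) dx = 2πi · (-2*sqrt(21)*I/21) = 4*sqrt(21)*pi/21

Final answer: 4*sqrt(21)*pi/21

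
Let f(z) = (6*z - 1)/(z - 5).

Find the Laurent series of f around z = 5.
29/(z - 5) + 6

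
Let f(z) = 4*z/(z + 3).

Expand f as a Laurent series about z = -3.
Put w = z - (-3), i.e. z = w - 3. The denominator is w, so it suffices to rewrite the numerator in powers of w.

P(z) = 4*z
P(w - 3) = -12 + 4*w

Dividing each term by w:
  f = -12/w + 4

Substituting back w = z + 3:
  f(z) = -12/(z + 3) + 4

The series is finite because the numerator is a polynomial; the negative powers form the principal part, and the coefficient of 1/(z + 3) gives Res(f, -3) = -12.

Final answer: -12/(z + 3) + 4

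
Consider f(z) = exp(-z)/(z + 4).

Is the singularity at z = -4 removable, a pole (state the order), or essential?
Write f(z) = g(z)/(z + 4) with g(z) = exp(-z).
g is entire and g(-4) = exp(4) ≠ 0, so no factor of (z + 4) cancels: the Laurent expansion of f about z = -4 starts at the power -1, i.e. lim_{z→z₀} (z - z₀) f(z) = exp(4) is finite and nonzero.
So z = -4 is a pole of order 1.

Final answer: pole of order 1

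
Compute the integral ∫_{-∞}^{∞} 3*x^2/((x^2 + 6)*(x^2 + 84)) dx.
pi*(-sqrt(6) + 2*sqrt(21))/26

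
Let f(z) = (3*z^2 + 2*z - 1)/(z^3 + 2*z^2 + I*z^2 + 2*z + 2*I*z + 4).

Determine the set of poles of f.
The singularities of f are the zeros of the denominator. Factoring,
  z^3 + 2*z^2 + I*z^2 + 2*z + 2*I*z + 4 = (z + 2*I)*(z - I)*(z + 2)
so the candidates are z = -2*I, z = I, z = -2.

Check the numerator P(z) = 3*z^2 + 2*z - 1 at each one:
  P(-2*I) = -13 - 4*I ≠ 0, so z = -2*I is a (simple) pole.
  P(I) = -4 + 2*I ≠ 0, so z = I is a (simple) pole.
  P(-2) = 7 ≠ 0, so z = -2 is a (simple) pole.

Poles of f: {-2, -2*I, I}

Final answer: {-2, -2*I, I}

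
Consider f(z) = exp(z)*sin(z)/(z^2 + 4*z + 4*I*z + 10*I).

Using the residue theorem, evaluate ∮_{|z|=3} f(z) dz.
By the residue theorem, ∮_C f(z) dz = 2πi · (sum of the residues of f at the poles inside |z| = 3).

The denominator factors as (z + 3 + I)*(z + 1 + 3*I), so the singularities of f are simple poles at z = -3 - I, z = -1 - 3*I.
  |-3 - I|² = 10 > 9 = 3², so this pole is outside the contour.
  |-1 - 3*I|² = 10 > 9 = 3², so this pole is outside the contour.

No pole lies inside the contour, so f is analytic on and inside C and the integral is 0 (Cauchy's theorem).

Final answer: 0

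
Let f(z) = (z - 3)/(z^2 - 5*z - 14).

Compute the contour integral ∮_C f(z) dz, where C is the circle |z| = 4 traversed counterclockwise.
By the residue theorem, ∮_C f(z) dz = 2πi · (sum of the residues of f at the poles inside |z| = 4).

The denominator factors as (z - 7)*(z + 2), so the singularities of f are simple poles at z = 7, z = -2.
  |7|² = 49 > 16 = 4², so this pole is outside the contour.
  |-2|² = 4 < 16 = 4², so this pole is inside the contour.

With P(z) = z - 3 and Q(z) = z^2 - 5*z - 14, each pole is simple, so Res(f, z₀) = P(z₀)/Q'(z₀) with Q'(z) = 2*z - 5.
  Res(f, -2) = P(-2)/Q'(-2) = (-5)/(-9) = 5/9

∮_C f(z) dz = 2πi · (5/9) = 10*I*pi/9

Final answer: 10*I*pi/9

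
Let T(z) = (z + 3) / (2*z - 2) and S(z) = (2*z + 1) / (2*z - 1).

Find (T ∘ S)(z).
(4*z - 1)/2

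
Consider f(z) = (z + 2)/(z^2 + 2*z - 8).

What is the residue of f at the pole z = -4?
1/3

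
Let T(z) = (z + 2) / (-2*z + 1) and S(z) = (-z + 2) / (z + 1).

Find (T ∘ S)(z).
(z + 4)/(3*z - 3)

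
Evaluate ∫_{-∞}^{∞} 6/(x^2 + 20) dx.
3*sqrt(5)*pi/5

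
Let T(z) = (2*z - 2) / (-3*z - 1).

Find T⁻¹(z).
Set w = T(z) = (2*z - 2) / (-3*z - 1) and solve for z:
  w*(-3*z - 1) = 2*z - 2
  -w + z*(-3*w - 2) + 2 = 0
  z*(-3*w - 2) = w - 2
  z = (2 - w)/(3*w + 2)
Renaming the variable, T⁻¹(z) = (-z + 2)/(3*z + 2).
(Check: ad - bc = -8 ≠ 0, so T is invertible.)

Final answer: (-z + 2)/(3*z + 2)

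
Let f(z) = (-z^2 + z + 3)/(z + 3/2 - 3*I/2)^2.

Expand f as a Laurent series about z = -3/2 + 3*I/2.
(3/2 + 6*I)/(z + 3/2 - 3*I/2)^2 + (4 - 3*I)/(z + 3/2 - 3*I/2) - 1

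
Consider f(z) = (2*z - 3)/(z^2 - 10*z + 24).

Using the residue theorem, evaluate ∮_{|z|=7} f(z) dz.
By the residue theorem, ∮_C f(z) dz = 2πi · (sum of the residues of f at the poles inside |z| = 7).

The denominator factors as (z - 6)*(z - 4), so the singularities of f are simple poles at z = 6, z = 4.
  |6|² = 36 < 49 = 7², so this pole is inside the contour.
  |4|² = 16 < 49 = 7², so this pole is inside the contour.

With P(z) = 2*z - 3 and Q(z) = z^2 - 10*z + 24, each pole is simple, so Res(f, z₀) = P(z₀)/Q'(z₀) with Q'(z) = 2*z - 10.
  Res(f, 6) = P(6)/Q'(6) = (9)/(2) = 9/2
  Res(f, 4) = P(4)/Q'(4) = (5)/(-2) = -5/2

Sum of residues inside C: 2
∮_C f(z) dz = 2πi · (2) = 4*I*pi

Final answer: 4*I*pi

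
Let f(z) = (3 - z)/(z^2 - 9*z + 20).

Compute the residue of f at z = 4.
1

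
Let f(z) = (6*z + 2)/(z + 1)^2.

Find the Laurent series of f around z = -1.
Put w = z - (-1), i.e. z = w - 1. The denominator is w^2, so it suffices to rewrite the numerator in powers of w.

P(z) = 6*z + 2
P(w - 1) = -4 + 6*w

Dividing each term by w^2:
  f = -4/w^2 + 6/w

Substituting back w = z + 1:
  f(z) = -4/(z + 1)^2 + 6/(z + 1)

The series is finite because the numerator is a polynomial; the negative powers form the principal part, and the coefficient of 1/(z + 1) gives Res(f, -1) = 6.

Final answer: -4/(z + 1)^2 + 6/(z + 1)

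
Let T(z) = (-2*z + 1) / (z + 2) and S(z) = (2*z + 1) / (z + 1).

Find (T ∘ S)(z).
(T ∘ S)(z) = T(S(z)) = ((-2)*S(z) + (1))/((1)*S(z) + (2)). Multiply numerator and denominator by z + 1:
  numerator:   (-2)*(2*z + 1) + (1)*(z + 1) = -3*z - 1
  denominator: (1)*(2*z + 1) + (2)*(z + 1) = 4*z + 3
(T ∘ S)(z) = (-3*z - 1)/(4*z + 3)

Final answer: (-3*z - 1)/(4*z + 3)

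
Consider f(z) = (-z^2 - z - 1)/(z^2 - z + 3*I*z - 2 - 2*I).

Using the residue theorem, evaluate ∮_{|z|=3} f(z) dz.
pi*(-6 - 4*I)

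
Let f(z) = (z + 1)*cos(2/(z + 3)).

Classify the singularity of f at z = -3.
Let u = z + 3. Then
  cos(2/u) = Σ_{k≥0} (-1)^k (2)^(2k)/((2k)!·u^(2k)) = 1 - 2/u^2 + 2/(3*u^4) + ...
which has infinitely many negative powers of u, so cos(2/(z + 3)) has an essential singularity at z = -3.
The extra factor z + 1 is a nonzero polynomial; if the product had at most a pole at z = -3, dividing by that polynomial would leave cos(2/(z + 3)) with at most a pole too — contradiction. (Equivalently, the product's Laurent series still has infinitely many negative powers.)
So the singularity is essential.

Final answer: essential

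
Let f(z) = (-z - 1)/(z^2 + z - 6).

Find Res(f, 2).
-3/5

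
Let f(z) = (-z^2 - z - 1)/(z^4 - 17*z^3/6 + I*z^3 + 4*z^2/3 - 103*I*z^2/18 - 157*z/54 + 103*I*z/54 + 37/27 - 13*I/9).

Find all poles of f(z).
The singularities of f are the zeros of the denominator. Factoring,
  z^4 - 17*z^3/6 + I*z^3 + 4*z^2/3 - 103*I*z^2/18 - 157*z/54 + 103*I*z/54 + 37/27 - 13*I/9 = (z - 2*I/3)*(z + 1/2 + 2*I)*(z - 3 - 2*I/3)*(z - 1/3 + I/3)
so the candidates are z = 2*I/3, z = -1/2 - 2*I, z = 3 + 2*I/3, z = 1/3 - I/3.

Check the numerator P(z) = -z^2 - z - 1 at each one:
  P(2*I/3) = -5/9 - 2*I/3 ≠ 0, so z = 2*I/3 is a (simple) pole.
  P(-1/2 - 2*I) = 13/4 ≠ 0, so z = -1/2 - 2*I is a (simple) pole.
  P(3 + 2*I/3) = -113/9 - 14*I/3 ≠ 0, so z = 3 + 2*I/3 is a (simple) pole.
  P(1/3 - I/3) = -4/3 + 5*I/9 ≠ 0, so z = 1/3 - I/3 is a (simple) pole.

Poles of f: {-1/2 - 2*I, 2*I/3, 1/3 - I/3, 3 + 2*I/3}

Final answer: {-1/2 - 2*I, 2*I/3, 1/3 - I/3, 3 + 2*I/3}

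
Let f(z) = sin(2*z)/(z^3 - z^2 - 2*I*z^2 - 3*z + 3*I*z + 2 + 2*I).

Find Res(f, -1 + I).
Write f(z) = P(z)/Q(z) with P(z) = sin(2*z) and Q(z) = z^3 - z^2 - 2*I*z^2 - 3*z + 3*I*z + 2 + 2*I.
The denominator factors as Q(z) = (z + 1 - I)*(z - 2)*(z - I), so z = -1 + I is a simple zero of Q and P is analytic there; z = -1 + I is therefore a simple pole and
  Res(f, z₀) = P(z₀)/Q'(z₀).

Q'(z) = 3*z^2 - 2*z - 4*I*z - 3 + 3*I, so Q'(-1 + I) = 3 - I.
P(-1 + I) = -sin(2 - 2*I).

Res(f, -1 + I) = (-sin(2 - 2*I))/(3 - I) = (-3/10 - I/10)*sin(2 - 2*I)

Final answer: (-3/10 - I/10)*sin(2 - 2*I)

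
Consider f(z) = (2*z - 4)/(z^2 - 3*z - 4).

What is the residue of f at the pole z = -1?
Write f(z) = P(z)/Q(z) with P(z) = 2*z - 4 and Q(z) = z^2 - 3*z - 4.
The denominator factors as Q(z) = (z + 1)*(z - 4), so z = -1 is a simple zero of Q and P is analytic there; z = -1 is therefore a simple pole and
  Res(f, z₀) = P(z₀)/Q'(z₀).

Q'(z) = 2*z - 3, so Q'(-1) = -5.
P(-1) = -6.

Res(f, -1) = (-6)/(-5) = 6/5

Final answer: 6/5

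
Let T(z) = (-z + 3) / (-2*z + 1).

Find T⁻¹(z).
Set w = T(z) = (-z + 3) / (-2*z + 1) and solve for z:
  w*(-2*z + 1) = -z + 3
  w + z*(1 - 2*w) - 3 = 0
  z*(1 - 2*w) = 3 - w
  z = (w - 3)/(2*w - 1)
Renaming the variable, T⁻¹(z) = (z - 3)/(2*z - 1).
(Check: ad - bc = 5 ≠ 0, so T is invertible.)

Final answer: (z - 3)/(2*z - 1)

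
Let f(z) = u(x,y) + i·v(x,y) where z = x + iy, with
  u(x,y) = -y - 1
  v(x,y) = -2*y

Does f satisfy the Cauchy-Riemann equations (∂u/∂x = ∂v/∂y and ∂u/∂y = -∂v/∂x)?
∂u/∂x = 0
∂v/∂y = -2
∂u/∂y = -1
∂v/∂x = 0
∂u/∂x ≠ ∂v/∂y and ∂u/∂y ≠ -∂v/∂x; the Cauchy-Riemann equations are not satisfied, so f is not analytic.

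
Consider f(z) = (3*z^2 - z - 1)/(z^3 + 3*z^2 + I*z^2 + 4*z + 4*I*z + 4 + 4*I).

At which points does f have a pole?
{-2, -1 + I, -2*I}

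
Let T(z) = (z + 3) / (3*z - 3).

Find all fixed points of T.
{2/3 - sqrt(13)/3, 2/3 + sqrt(13)/3}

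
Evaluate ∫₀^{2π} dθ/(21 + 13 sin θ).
Call the integral J. The integrand is 2π-periodic and we integrate over a full period, so shifting θ does not change the value (θ → θ + π/2 turns sin θ into cos θ). Hence
  J = ∫₀^{2π} dθ/(21 + 13 cos θ).
Put z = e^{iθ}: then cos θ = (z + 1/z)/2, dθ = dz/(iz), and z runs once counterclockwise around |z| = 1:
  J = ∮_{|z|=1} 1/(21 + 13*(z + 1/z)/2) · dz/(iz) = (2/i) ∮_{|z|=1} dz/(13*z^2 + 42*z + 13).
The roots of 13*z^2 + 42*z + 13 are z = (-21 ± sqrt(21^2 - 13^2))/13, with sqrt(272) = 4*sqrt(17); their product is 1, so only z₊ = -21/13 + 4*sqrt(17)/13 lies inside the unit circle (z₋ = -21/13 - 4*sqrt(17)/13 lies outside).
z₊ is a simple zero of q(z) = 13*z^2 + 42*z + 13, so Res(1/q, z₊) = 1/q'(z₊) with q'(z) = 26*z + 42; and q'(z₊) = 13*(z₊ - z₋) = 8*sqrt(17).
Therefore J = (2/i) · 2πi · 1/(8*sqrt(17)) = 2*pi/(4*sqrt(17)) = sqrt(17)*pi/34

Final answer: sqrt(17)*pi/34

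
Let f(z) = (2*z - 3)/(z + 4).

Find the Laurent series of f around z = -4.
Put w = z - (-4), i.e. z = w - 4. The denominator is w, so it suffices to rewrite the numerator in powers of w.

P(z) = 2*z - 3
P(w - 4) = -11 + 2*w

Dividing each term by w:
  f = -11/w + 2

Substituting back w = z + 4:
  f(z) = -11/(z + 4) + 2

The series is finite because the numerator is a polynomial; the negative powers form the principal part, and the coefficient of 1/(z + 4) gives Res(f, -4) = -11.

Final answer: -11/(z + 4) + 2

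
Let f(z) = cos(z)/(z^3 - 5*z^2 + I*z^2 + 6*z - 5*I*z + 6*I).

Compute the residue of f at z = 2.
Write f(z) = P(z)/Q(z) with P(z) = cos(z) and Q(z) = z^3 - 5*z^2 + I*z^2 + 6*z - 5*I*z + 6*I.
The denominator factors as Q(z) = (z - 3)*(z - 2)*(z + I), so z = 2 is a simple zero of Q and P is analytic there; z = 2 is therefore a simple pole and
  Res(f, z₀) = P(z₀)/Q'(z₀).

Q'(z) = 3*z^2 - 10*z + 2*I*z + 6 - 5*I, so Q'(2) = -2 - I.
P(2) = cos(2).

Res(f, 2) = (cos(2))/(-2 - I) = (-2/5 + I/5)*cos(2)

Final answer: (-2/5 + I/5)*cos(2)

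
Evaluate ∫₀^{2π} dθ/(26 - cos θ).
Call the integral J. The integrand is 2π-periodic and we integrate over a full period, so shifting θ does not change the value (θ → θ + π flips the sign of the trig term). Hence
  J = ∫₀^{2π} dθ/(26 + cos θ).
Put z = e^{iθ}: then cos θ = (z + 1/z)/2, dθ = dz/(iz), and z runs once counterclockwise around |z| = 1:
  J = ∮_{|z|=1} 1/(26 + (z + 1/z)/2) · dz/(iz) = (2/i) ∮_{|z|=1} dz/(z^2 + 52*z + 1).
The roots of z^2 + 52*z + 1 are z = (-26 ± sqrt(26^2 - 1^2)), with sqrt(675) = 15*sqrt(3); their product is 1, so only z₊ = -26 + 15*sqrt(3) lies inside the unit circle (z₋ = -26 - 15*sqrt(3) lies outside).
z₊ is a simple zero of q(z) = z^2 + 52*z + 1, so Res(1/q, z₊) = 1/q'(z₊) with q'(z) = 2*z + 52; and q'(z₊) = (z₊ - z₋) = 30*sqrt(3).
Therefore J = (2/i) · 2πi · 1/(30*sqrt(3)) = 2*pi/(15*sqrt(3)) = 2*sqrt(3)*pi/45

Final answer: 2*sqrt(3)*pi/45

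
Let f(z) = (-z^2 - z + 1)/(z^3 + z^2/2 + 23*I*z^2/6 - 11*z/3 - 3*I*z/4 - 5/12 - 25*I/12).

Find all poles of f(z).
The singularities of f are the zeros of the denominator. Factoring,
  z^3 + z^2/2 + 23*I*z^2/6 - 11*z/3 - 3*I*z/4 - 5/12 - 25*I/12 = (z + 1 + 3*I)*(z - 1 + I/2)*(z + 1/2 + I/3)
so the candidates are z = -1 - 3*I, z = 1 - I/2, z = -1/2 - I/3.

Check the numerator P(z) = -z^2 - z + 1 at each one:
  P(-1 - 3*I) = 10 - 3*I ≠ 0, so z = -1 - 3*I is a (simple) pole.
  P(1 - I/2) = -3/4 + 3*I/2 ≠ 0, so z = 1 - I/2 is a (simple) pole.
  P(-1/2 - I/3) = 49/36 ≠ 0, so z = -1/2 - I/3 is a (simple) pole.

Poles of f: {-1 - 3*I, -1/2 - I/3, 1 - I/2}

Final answer: {-1 - 3*I, -1/2 - I/3, 1 - I/2}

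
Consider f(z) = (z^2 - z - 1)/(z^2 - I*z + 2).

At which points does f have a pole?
{-I, 2*I}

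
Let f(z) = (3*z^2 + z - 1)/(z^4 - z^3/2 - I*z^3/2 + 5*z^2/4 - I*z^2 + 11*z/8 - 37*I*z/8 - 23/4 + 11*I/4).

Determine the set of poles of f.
The singularities of f are the zeros of the denominator. Factoring,
  z^4 - z^3/2 - I*z^3/2 + 5*z^2/4 - I*z^2 + 11*z/8 - 37*I*z/8 - 23/4 + 11*I/4 = (z - 1 - I/2)*(z - 1 - 3*I/2)*(z + 3/2 - I/2)*(z + 2*I)
so the candidates are z = 1 + I/2, z = 1 + 3*I/2, z = -3/2 + I/2, z = -2*I.

Check the numerator P(z) = 3*z^2 + z - 1 at each one:
  P(1 + I/2) = 9/4 + 7*I/2 ≠ 0, so z = 1 + I/2 is a (simple) pole.
  P(1 + 3*I/2) = -15/4 + 21*I/2 ≠ 0, so z = 1 + 3*I/2 is a (simple) pole.
  P(-3/2 + I/2) = 7/2 - 4*I ≠ 0, so z = -3/2 + I/2 is a (simple) pole.
  P(-2*I) = -13 - 2*I ≠ 0, so z = -2*I is a (simple) pole.

Poles of f: {-3/2 + I/2, -2*I, 1 + I/2, 1 + 3*I/2}

Final answer: {-3/2 + I/2, -2*I, 1 + I/2, 1 + 3*I/2}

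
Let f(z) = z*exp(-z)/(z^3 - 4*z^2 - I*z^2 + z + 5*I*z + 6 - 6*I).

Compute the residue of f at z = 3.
Write f(z) = P(z)/Q(z) with P(z) = z*exp(-z) and Q(z) = z^3 - 4*z^2 - I*z^2 + z + 5*I*z + 6 - 6*I.
The denominator factors as Q(z) = (z - 2)*(z + 1 - I)*(z - 3), so z = 3 is a simple zero of Q and P is analytic there; z = 3 is therefore a simple pole and
  Res(f, z₀) = P(z₀)/Q'(z₀).

Q'(z) = 3*z^2 - 8*z - 2*I*z + 1 + 5*I, so Q'(3) = 4 - I.
P(3) = 3*exp(-3).

Res(f, 3) = (3*exp(-3))/(4 - I) = (12/17 + 3*I/17)*exp(-3)

Final answer: (12/17 + 3*I/17)*exp(-3)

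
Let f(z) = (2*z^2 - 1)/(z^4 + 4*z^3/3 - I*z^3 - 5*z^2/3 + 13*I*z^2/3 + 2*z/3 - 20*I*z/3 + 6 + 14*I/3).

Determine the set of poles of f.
{-3 + 2*I, -1/3 - I, 1 - I, 1 + I}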